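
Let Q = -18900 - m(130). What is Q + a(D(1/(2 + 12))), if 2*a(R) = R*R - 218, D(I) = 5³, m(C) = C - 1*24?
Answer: -22605/2 ≈ -11303.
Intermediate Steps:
m(C) = -24 + C (m(C) = C - 24 = -24 + C)
Q = -19006 (Q = -18900 - (-24 + 130) = -18900 - 1*106 = -18900 - 106 = -19006)
D(I) = 125
a(R) = -109 + R²/2 (a(R) = (R*R - 218)/2 = (R² - 218)/2 = (-218 + R²)/2 = -109 + R²/2)
Q + a(D(1/(2 + 12))) = -19006 + (-109 + (½)*125²) = -19006 + (-109 + (½)*15625) = -19006 + (-109 + 15625/2) = -19006 + 15407/2 = -22605/2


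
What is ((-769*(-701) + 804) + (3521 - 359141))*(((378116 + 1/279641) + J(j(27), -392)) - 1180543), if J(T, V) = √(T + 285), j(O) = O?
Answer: -41344804968546618/279641 + 368506*√78 ≈ -1.4785e+11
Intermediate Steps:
J(T, V) = √(285 + T)
((-769*(-701) + 804) + (3521 - 359141))*(((378116 + 1/279641) + J(j(27), -392)) - 1180543) = ((-769*(-701) + 804) + (3521 - 359141))*(((378116 + 1/279641) + √(285 + 27)) - 1180543) = ((539069 + 804) - 355620)*(((378116 + 1/279641) + √312) - 1180543) = (539873 - 355620)*((105736736357/279641 + 2*√78) - 1180543) = 184253*(-224391488706/279641 + 2*√78) = -41344804968546618/279641 + 368506*√78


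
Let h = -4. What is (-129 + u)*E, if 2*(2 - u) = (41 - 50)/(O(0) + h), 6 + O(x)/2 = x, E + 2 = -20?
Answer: 44803/16 ≈ 2800.2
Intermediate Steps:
E = -22 (E = -2 - 20 = -22)
O(x) = -12 + 2*x
u = 55/32 (u = 2 - (41 - 50)/(2*((-12 + 2*0) - 4)) = 2 - (-9)/(2*((-12 + 0) - 4)) = 2 - (-9)/(2*(-12 - 4)) = 2 - (-9)/(2*(-16)) = 2 - (-9)*(-1)/(2*16) = 2 - ½*9/16 = 2 - 9/32 = 55/32 ≈ 1.7188)
(-129 + u)*E = (-129 + 55/32)*(-22) = -4073/32*(-22) = 44803/16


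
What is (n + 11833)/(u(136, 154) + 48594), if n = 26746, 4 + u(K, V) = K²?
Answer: 38579/67086 ≈ 0.57507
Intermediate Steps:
u(K, V) = -4 + K²
(n + 11833)/(u(136, 154) + 48594) = (26746 + 11833)/((-4 + 136²) + 48594) = 38579/((-4 + 18496) + 48594) = 38579/(18492 + 48594) = 38579/67086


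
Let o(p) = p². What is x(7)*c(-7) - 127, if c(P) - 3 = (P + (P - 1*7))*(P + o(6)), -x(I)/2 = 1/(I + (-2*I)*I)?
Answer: -12769/91 ≈ -140.32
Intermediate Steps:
x(I) = -2/(I - 2*I²) (x(I) = -2/(I + (-2*I)*I) = -2/(I - 2*I²))
c(P) = 3 + (-7 + 2*P)*(36 + P) (c(P) = 3 + (P + (P - 1*7))*(P + 6²) = 3 + (P + (P - 7))*(P + 36) = 3 + (P + (-7 + P))*(36 + P) = 3 + (-7 + 2*P)*(36 + P))
x(7)*c(-7) - 127 = (2/(7*(-1 + 2*7)))*(-249 + 2*(-7)² + 65*(-7)) - 127 = (2*(⅐)/(-1 + 14))*(-249 + 2*49 - 455) - 127 = (2*(⅐)/13)*(-249 + 98 - 455) - 127 = (2*(⅐)*(1/13))*(-606) - 127 = (2/91)*(-606) - 127 = -1212/91 - 127 = -12769/91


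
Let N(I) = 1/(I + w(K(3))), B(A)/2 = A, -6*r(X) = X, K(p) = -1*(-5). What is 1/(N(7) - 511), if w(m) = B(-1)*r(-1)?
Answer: -20/10217 ≈ -0.0019575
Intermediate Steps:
K(p) = 5
r(X) = -X/6
B(A) = 2*A
w(m) = -1/3 (w(m) = (2*(-1))*(-1/6*(-1)) = -2*1/6 = -1/3)
N(I) = 1/(-1/3 + I) (N(I) = 1/(I - 1/3) = 1/(-1/3 + I))
1/(N(7) - 511) = 1/(3/(-1 + 3*7) - 511) = 1/(3/(-1 + 21) - 511) = 1/(3/20 - 511) = 1/(-10217/20) = -20/10217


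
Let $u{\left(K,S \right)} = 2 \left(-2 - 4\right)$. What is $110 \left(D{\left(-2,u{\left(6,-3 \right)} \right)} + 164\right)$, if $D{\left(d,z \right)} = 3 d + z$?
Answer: $16060$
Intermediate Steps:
$u{\left(K,S \right)} = -12$ ($u{\left(K,S \right)} = 2 \left(-6\right) = -12$)
$D{\left(d,z \right)} = z + 3 d$
$110 \left(D{\left(-2,u{\left(6,-3 \right)} \right)} + 164\right) = 110 \left(\left(-12 + 3 \left(-2\right)\right) + 164\right) = 110 \left(\left(-12 - 6\right) + 164\right) = 110 \left(-18 + 164\right) = 110 \cdot 146 = 16060$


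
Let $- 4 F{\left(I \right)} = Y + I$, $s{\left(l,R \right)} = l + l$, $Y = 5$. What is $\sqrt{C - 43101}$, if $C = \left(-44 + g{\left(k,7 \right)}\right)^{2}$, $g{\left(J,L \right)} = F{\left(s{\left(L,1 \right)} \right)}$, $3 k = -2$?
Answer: $\frac{3 i \sqrt{72399}}{4} \approx 201.8 i$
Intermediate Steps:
$k = - \frac{2}{3}$ ($k = \frac{1}{3} \left(-2\right) = - \frac{2}{3} \approx -0.66667$)
$s{\left(l,R \right)} = 2 l$
$F{\left(I \right)} = - \frac{5}{4} - \frac{I}{4}$ ($F{\left(I \right)} = - \frac{5 + I}{4} = - \frac{5}{4} - \frac{I}{4}$)
$g{\left(J,L \right)} = - \frac{5}{4} - \frac{L}{2}$ ($g{\left(J,L \right)} = - \frac{5}{4} - \frac{2 L}{4} = - \frac{5}{4} - \frac{L}{2}$)
$C = \frac{38025}{16}$ ($C = \left(-44 - \frac{19}{4}\right)^{2} = \left(- \frac{195}{4}\right)^{2} = \frac{38025}{16} \approx 2376.6$)
$\sqrt{C - 43101} = \sqrt{\frac{38025}{16} - 43101} = \sqrt{- \frac{651591}{16}} = \frac{3 i \sqrt{72399}}{4}$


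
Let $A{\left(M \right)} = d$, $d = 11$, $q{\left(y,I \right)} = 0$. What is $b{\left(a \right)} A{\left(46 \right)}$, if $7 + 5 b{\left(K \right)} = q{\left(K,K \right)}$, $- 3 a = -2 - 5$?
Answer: $- \frac{77}{5} \approx -15.4$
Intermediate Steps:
$A{\left(M \right)} = 11$
$a = \frac{7}{3}$ ($a = - \frac{-2 - 5}{3} = \left(- \frac{1}{3}\right) \left(-7\right) = \frac{7}{3} \approx 2.3333$)
$b{\left(K \right)} = - \frac{7}{5}$ ($b{\left(K \right)} = - \frac{7}{5} + \frac{1}{5} \cdot 0 = - \frac{7}{5} + 0 = - \frac{7}{5}$)
$b{\left(a \right)} A{\left(46 \right)} = \left(- \frac{7}{5}\right) 11 = - \frac{77}{5}$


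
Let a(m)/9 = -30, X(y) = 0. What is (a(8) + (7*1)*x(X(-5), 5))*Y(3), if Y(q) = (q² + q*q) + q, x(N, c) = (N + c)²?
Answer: -1995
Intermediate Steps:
a(m) = -270 (a(m) = 9*(-30) = -270)
Y(q) = q + 2*q² (Y(q) = (q² + q²) + q = 2*q² + q = q + 2*q²)
(a(8) + (7*1)*x(X(-5), 5))*Y(3) = (-270 + (7*1)*(0 + 5)²)*(3*(1 + 2*3)) = (-270 + 7*5²)*(3*(1 + 6)) = (-270 + 7*25)*(3*7) = (-270 + 175)*21 = -95*21 = -1995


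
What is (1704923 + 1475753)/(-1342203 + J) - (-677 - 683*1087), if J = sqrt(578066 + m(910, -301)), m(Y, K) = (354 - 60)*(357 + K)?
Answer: 1338692944618898314/1801508298679 - 3180676*sqrt(594530)/1801508298679 ≈ 7.4310e+5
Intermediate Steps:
m(Y, K) = 104958 + 294*K (m(Y, K) = 294*(357 + K) = 104958 + 294*K)
J = sqrt(594530) (J = sqrt(578066 + (104958 + 294*(-301))) = sqrt(578066 + (104958 - 88494)) = sqrt(578066 + 16464) = sqrt(594530) ≈ 771.06)
(1704923 + 1475753)/(-1342203 + J) - (-677 - 683*1087) = (1704923 + 1475753)/(-1342203 + sqrt(594530)) - (-677 - 683*1087) = 3180676/(-1342203 + sqrt(594530)) - (-677 - 742421) = 3180676/(-1342203 + sqrt(594530)) - 1*(-743098) = 3180676/(-1342203 + sqrt(594530)) + 743098 = 743098 + 3180676/(-1342203 + sqrt(594530))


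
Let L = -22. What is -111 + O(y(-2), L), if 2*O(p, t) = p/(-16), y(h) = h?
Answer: -1775/16 ≈ -110.94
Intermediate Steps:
O(p, t) = -p/32 (O(p, t) = (p/(-16))/2 = (p*(-1/16))/2 = (-p/16)/2 = -p/32)
-111 + O(y(-2), L) = -111 - 1/32*(-2) = -111 + 1/16 = -1775/16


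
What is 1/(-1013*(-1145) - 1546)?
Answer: 1/1158339 ≈ 8.6331e-7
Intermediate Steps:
1/(-1013*(-1145) - 1546) = 1/(1159885 - 1546) = 1/1158339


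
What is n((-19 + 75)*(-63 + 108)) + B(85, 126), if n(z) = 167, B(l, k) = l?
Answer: 252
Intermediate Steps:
n((-19 + 75)*(-63 + 108)) + B(85, 126) = 167 + 85 = 252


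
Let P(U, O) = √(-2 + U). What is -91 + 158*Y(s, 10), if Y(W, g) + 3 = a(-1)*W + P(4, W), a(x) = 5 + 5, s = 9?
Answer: 13655 + 158*√2 ≈ 13878.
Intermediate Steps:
a(x) = 10
Y(W, g) = -3 + √2 + 10*W (Y(W, g) = -3 + (10*W + √(-2 + 4)) = -3 + (10*W + √2) = -3 + (√2 + 10*W) = -3 + √2 + 10*W)
-91 + 158*Y(s, 10) = -91 + 158*(-3 + √2 + 10*9) = -91 + 158*(-3 + √2 + 90) = -91 + 158*(87 + √2) = -91 + (13746 + 158*√2) = 13655 + 158*√2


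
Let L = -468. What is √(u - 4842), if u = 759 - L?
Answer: I*√3615 ≈ 60.125*I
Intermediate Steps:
u = 1227 (u = 759 - 1*(-468) = 759 + 468 = 1227)
√(u - 4842) = √(1227 - 4842) = √(-3615) = I*√3615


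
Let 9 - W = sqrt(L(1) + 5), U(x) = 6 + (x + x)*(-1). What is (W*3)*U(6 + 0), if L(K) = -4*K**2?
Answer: -144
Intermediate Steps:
U(x) = 6 - 2*x (U(x) = 6 + (2*x)*(-1) = 6 - 2*x)
W = 8 (W = 9 - sqrt(-4*1**2 + 5) = 9 - sqrt(-4*1 + 5) = 9 - sqrt(-4 + 5) = 9 - sqrt(1) = 9 - 1*1 = 9 - 1 = 8)
(W*3)*U(6 + 0) = (8*3)*(6 - 2*(6 + 0)) = 24*(6 - 2*6) = 24*(6 - 12) = 24*(-6) = -144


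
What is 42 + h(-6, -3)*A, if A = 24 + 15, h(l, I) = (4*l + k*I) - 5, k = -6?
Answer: -387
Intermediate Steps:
h(l, I) = -5 - 6*I + 4*l (h(l, I) = (4*l - 6*I) - 5 = (-6*I + 4*l) - 5 = -5 - 6*I + 4*l)
A = 39
42 + h(-6, -3)*A = 42 + (-5 - 6*(-3) + 4*(-6))*39 = 42 + (-5 + 18 - 24)*39 = 42 - 11*39 = 42 - 429 = -387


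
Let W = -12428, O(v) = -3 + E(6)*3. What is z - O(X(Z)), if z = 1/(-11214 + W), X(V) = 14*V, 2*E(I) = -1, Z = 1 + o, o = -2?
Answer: 53194/11821 ≈ 4.5000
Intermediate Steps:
Z = -1 (Z = 1 - 2 = -1)
E(I) = -½ (E(I) = (½)*(-1) = -½)
O(v) = -9/2 (O(v) = -3 - ½*3 = -3 - 3/2 = -9/2)
z = -1/23642 (z = 1/(-11214 - 12428) = 1/(-23642) = -1/23642 ≈ -4.2298e-5)
z - O(X(Z)) = -1/23642 - 1*(-9/2) = -1/23642 + 9/2 = 53194/11821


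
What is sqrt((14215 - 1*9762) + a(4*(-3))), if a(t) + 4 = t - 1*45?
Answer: 6*sqrt(122) ≈ 66.272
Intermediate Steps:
a(t) = -49 + t (a(t) = -4 + (t - 1*45) = -4 + (t - 45) = -4 + (-45 + t) = -49 + t)
sqrt((14215 - 1*9762) + a(4*(-3))) = sqrt((14215 - 1*9762) + (-49 + 4*(-3))) = sqrt((14215 - 9762) + (-49 - 12)) = sqrt(4453 - 61) = sqrt(4392) = 6*sqrt(122)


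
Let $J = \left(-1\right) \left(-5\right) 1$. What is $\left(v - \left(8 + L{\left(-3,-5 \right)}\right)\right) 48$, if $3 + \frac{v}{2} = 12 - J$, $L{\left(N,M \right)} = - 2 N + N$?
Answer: $-144$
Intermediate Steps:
$J = 5$ ($J = 5 \cdot 1 = 5$)
$L{\left(N,M \right)} = - N$
$v = 8$ ($v = -6 + 2 \left(12 - 5\right) = -6 + 2 \cdot 7 = -6 + 14 = 8$)
$\left(v - \left(8 + L{\left(-3,-5 \right)}\right)\right) 48 = \left(8 - \left(8 - -3\right)\right) 48 = \left(8 - 11\right) 48 = \left(-3\right) 48 = -144$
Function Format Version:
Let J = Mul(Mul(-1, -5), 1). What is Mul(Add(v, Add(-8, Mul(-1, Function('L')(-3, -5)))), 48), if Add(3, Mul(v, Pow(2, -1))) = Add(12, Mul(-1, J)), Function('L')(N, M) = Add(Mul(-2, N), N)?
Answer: -144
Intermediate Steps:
J = 5 (J = Mul(5, 1) = 5)
Function('L')(N, M) = Mul(-1, N)
v = 8 (v = Add(-6, Mul(2, Add(12, Mul(-1, 5)))) = Add(-6, Mul(2, Add(12, -5))) = Add(-6, Mul(2, 7)) = Add(-6, 14) = 8)
Mul(Add(v, Add(-8, Mul(-1, Function('L')(-3, -5)))), 48) = Mul(Add(8, Add(-8, Mul(-1, Mul(-1, -3)))), 48) = Mul(Add(8, Add(-8, Mul(-1, 3))), 48) = Mul(Add(8, Add(-8, -3)), 48) = Mul(Add(8, -11), 48) = Mul(-3, 48) = -144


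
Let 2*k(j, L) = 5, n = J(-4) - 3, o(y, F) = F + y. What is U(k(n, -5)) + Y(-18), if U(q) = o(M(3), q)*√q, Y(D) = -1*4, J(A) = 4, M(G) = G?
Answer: -4 + 11*√10/4 ≈ 4.6963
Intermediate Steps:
n = 1 (n = 4 - 3 = 1)
Y(D) = -4
k(j, L) = 5/2 (k(j, L) = (½)*5 = 5/2)
U(q) = √q*(3 + q) (U(q) = (q + 3)*√q = (3 + q)*√q = √q*(3 + q))
U(k(n, -5)) + Y(-18) = √(5/2)*(3 + 5/2) - 4 = (√10/2)*(11/2) - 4 = 11*√10/4 - 4 = -4 + 11*√10/4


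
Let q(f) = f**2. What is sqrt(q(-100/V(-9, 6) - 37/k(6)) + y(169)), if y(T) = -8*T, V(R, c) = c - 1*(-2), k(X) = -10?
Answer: 2*I*sqrt(7966)/5 ≈ 35.701*I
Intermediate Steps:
V(R, c) = 2 + c (V(R, c) = c + 2 = 2 + c)
sqrt(q(-100/V(-9, 6) - 37/k(6)) + y(169)) = sqrt((-100/(2 + 6) - 37/(-10))**2 - 8*169) = sqrt((-100/8 - 37*(-1/10))**2 - 1352) = sqrt((-100*1/8 + 37/10)**2 - 1352) = sqrt((-25/2 + 37/10)**2 - 1352) = sqrt((-44/5)**2 - 1352) = sqrt(1936/25 - 1352) = sqrt(-31864/25) = 2*I*sqrt(7966)/5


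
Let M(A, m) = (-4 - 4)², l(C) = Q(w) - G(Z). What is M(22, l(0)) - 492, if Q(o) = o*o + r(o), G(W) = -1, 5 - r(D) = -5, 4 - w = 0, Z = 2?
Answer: -428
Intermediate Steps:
w = 4 (w = 4 - 1*0 = 4 + 0 = 4)
r(D) = 10 (r(D) = 5 - 1*(-5) = 5 + 5 = 10)
Q(o) = 10 + o² (Q(o) = o*o + 10 = o² + 10 = 10 + o²)
l(C) = 27 (l(C) = (10 + 4²) - 1*(-1) = (10 + 16) + 1 = 26 + 1 = 27)
M(A, m) = 64 (M(A, m) = (-8)² = 64)
M(22, l(0)) - 492 = 64 - 492 = -428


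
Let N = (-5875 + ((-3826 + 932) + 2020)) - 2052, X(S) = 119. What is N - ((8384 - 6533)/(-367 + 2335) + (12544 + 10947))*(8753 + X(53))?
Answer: -17091202399/82 ≈ -2.0843e+8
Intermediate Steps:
N = -8801 (N = (-5875 + (-2894 + 2020)) - 2052 = (-5875 - 874) - 2052 = -6749 - 2052 = -8801)
N - ((8384 - 6533)/(-367 + 2335) + (12544 + 10947))*(8753 + X(53)) = -8801 - ((8384 - 6533)/(-367 + 2335) + (12544 + 10947))*(8753 + 119) = -8801 - (1851/1968 + 23491)*8872 = -8801 - (1851*(1/1968) + 23491)*8872 = -8801 - (617/656 + 23491)*8872 = -8801 - 15410713*8872/656 = -8801 - 1*17090480717/82 = -8801 - 17090480717/82 = -17091202399/82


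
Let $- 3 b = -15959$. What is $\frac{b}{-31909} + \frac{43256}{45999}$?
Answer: $\frac{1135556357}{1467782091} \approx 0.77365$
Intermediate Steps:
$b = \frac{15959}{3}$ ($b = \left(- \frac{1}{3}\right) \left(-15959\right) = \frac{15959}{3} \approx 5319.7$)
$\frac{b}{-31909} + \frac{43256}{45999} = \frac{15959}{3 \left(-31909\right)} + \frac{43256}{45999} = \frac{15959}{3} \left(- \frac{1}{31909}\right) + 43256 \cdot \frac{1}{45999} = - \frac{15959}{95727} + \frac{43256}{45999} = \frac{1135556357}{1467782091}$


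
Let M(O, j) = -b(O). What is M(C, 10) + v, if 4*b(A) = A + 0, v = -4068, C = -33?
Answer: -16239/4 ≈ -4059.8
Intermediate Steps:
b(A) = A/4 (b(A) = (A + 0)/4 = A/4)
M(O, j) = -O/4
M(C, 10) + v = -¼*(-33) - 4068 = 33/4 - 4068 = -16239/4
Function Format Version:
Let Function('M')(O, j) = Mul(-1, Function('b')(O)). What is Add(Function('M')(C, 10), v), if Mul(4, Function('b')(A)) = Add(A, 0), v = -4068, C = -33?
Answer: Rational(-16239, 4) ≈ -4059.8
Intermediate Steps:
Function('b')(A) = Mul(Rational(1, 4), A) (Function('b')(A) = Mul(Rational(1, 4), Add(A, 0)) = Mul(Rational(1, 4), A))
Function('M')(O, j) = Mul(Rational(-1, 4), O) (Function('M')(O, j) = Mul(-1, Mul(Rational(1, 4), O)) = Mul(Rational(-1, 4), O))
Add(Function('M')(C, 10), v) = Add(Mul(Rational(-1, 4), -33), -4068) = Add(Rational(33, 4), -4068) = Rational(-16239, 4)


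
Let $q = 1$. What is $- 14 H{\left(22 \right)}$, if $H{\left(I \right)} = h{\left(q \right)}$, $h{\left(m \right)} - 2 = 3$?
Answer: $-70$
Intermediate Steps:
$h{\left(m \right)} = 5$ ($h{\left(m \right)} = 2 + 3 = 5$)
$H{\left(I \right)} = 5$
$- 14 H{\left(22 \right)} = \left(-14\right) 5 = -70$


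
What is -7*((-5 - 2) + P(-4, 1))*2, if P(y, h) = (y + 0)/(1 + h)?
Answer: 126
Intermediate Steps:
P(y, h) = y/(1 + h)
-7*((-5 - 2) + P(-4, 1))*2 = -7*((-5 - 2) - 4/(1 + 1))*2 = -7*(-7 - 4/2)*2 = -7*(-7 - 4*½)*2 = -7*(-7 - 2)*2 = -7*(-9)*2 = 63*2 = 126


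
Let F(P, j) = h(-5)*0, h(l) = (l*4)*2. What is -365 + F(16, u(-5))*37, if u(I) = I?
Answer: -365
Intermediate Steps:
h(l) = 8*l (h(l) = (4*l)*2 = 8*l)
F(P, j) = 0 (F(P, j) = (8*(-5))*0 = -40*0 = 0)
-365 + F(16, u(-5))*37 = -365 + 0*37 = -365 + 0 = -365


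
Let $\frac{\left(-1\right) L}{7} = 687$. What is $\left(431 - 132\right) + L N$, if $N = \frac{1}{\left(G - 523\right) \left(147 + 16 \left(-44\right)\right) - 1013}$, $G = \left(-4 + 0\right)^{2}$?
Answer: $\frac{12018515}{40198} \approx 298.98$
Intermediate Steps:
$G = 16$ ($G = \left(-4\right)^{2} = 16$)
$L = -4809$ ($L = \left(-7\right) 687 = -4809$)
$N = \frac{1}{281386}$ ($N = \frac{1}{\left(16 - 523\right) \left(147 + 16 \left(-44\right)\right) - 1013} = \frac{1}{- 507 \left(147 - 704\right) - 1013} = \frac{1}{\left(-507\right) \left(-557\right) - 1013} = \frac{1}{282399 - 1013} = \frac{1}{281386} \approx 3.5538 \cdot 10^{-6}$)
$\left(431 - 132\right) + L N = \left(431 - 132\right) - \frac{687}{40198} = 299 - \frac{687}{40198} = \frac{12018515}{40198}$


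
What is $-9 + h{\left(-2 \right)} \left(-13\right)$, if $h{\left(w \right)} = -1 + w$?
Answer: $30$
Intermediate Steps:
$-9 + h{\left(-2 \right)} \left(-13\right) = -9 + \left(-1 - 2\right) \left(-13\right) = -9 - -39 = -9 + 39 = 30$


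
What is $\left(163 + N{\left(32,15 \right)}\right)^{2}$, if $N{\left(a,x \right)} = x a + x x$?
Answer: $753424$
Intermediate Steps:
$N{\left(a,x \right)} = x^{2} + a x$ ($N{\left(a,x \right)} = a x + x^{2} = x^{2} + a x$)
$\left(163 + N{\left(32,15 \right)}\right)^{2} = \left(163 + 15 \left(32 + 15\right)\right)^{2} = \left(163 + 15 \cdot 47\right)^{2} = \left(163 + 705\right)^{2} = 868^{2} = 753424$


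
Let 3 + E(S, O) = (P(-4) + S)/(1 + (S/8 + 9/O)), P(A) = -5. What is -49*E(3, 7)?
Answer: 27391/149 ≈ 183.83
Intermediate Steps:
E(S, O) = -3 + (-5 + S)/(1 + 9/O + S/8) (E(S, O) = -3 + (-5 + S)/(1 + (S/8 + 9/O)) = -3 + (-5 + S)/(1 + (9/O + S/8)) = -3 + (-5 + S)/(1 + 9/O + S/8))
-49*E(3, 7) = -49*(-216 - 64*7 + 5*7*3)/(72 + 8*7 + 7*3) = -49*(-216 - 448 + 105)/(72 + 56 + 21) = -49*(-559)/149 = -49*(-559/149) = 27391/149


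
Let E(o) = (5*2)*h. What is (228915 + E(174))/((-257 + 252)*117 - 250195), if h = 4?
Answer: -45791/50156 ≈ -0.91297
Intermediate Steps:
E(o) = 40 (E(o) = (5*2)*4 = 10*4 = 40)
(228915 + E(174))/((-257 + 252)*117 - 250195) = (228915 + 40)/((-257 + 252)*117 - 250195) = 228955/(-5*117 - 250195) = 228955/(-585 - 250195) = 228955/(-250780) = 228955*(-1/250780) = -45791/50156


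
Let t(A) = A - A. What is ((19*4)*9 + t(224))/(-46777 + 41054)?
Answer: -684/5723 ≈ -0.11952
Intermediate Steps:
t(A) = 0
((19*4)*9 + t(224))/(-46777 + 41054) = ((19*4)*9 + 0)/(-46777 + 41054) = (76*9 + 0)/(-5723) = (684 + 0)*(-1/5723) = 684*(-1/5723) = -684/5723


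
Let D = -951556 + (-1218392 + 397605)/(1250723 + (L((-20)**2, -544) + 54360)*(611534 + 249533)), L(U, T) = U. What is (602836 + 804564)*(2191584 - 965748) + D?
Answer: 81350754106265980859905/47153279643 ≈ 1.7252e+12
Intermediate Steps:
D = -44868986164795295/47153279643 (D = -951556 + (-1218392 + 397605)/(1250723 + ((-20)**2 + 54360)*(611534 + 249533)) = -951556 - 820787/(1250723 + (400 + 54360)*861067) = -951556 - 820787/(1250723 + 54760*861067) = -951556 - 820787/(1250723 + 47152028920) = -951556 - 820787/47153279643 = -44868986164795295/47153279643 ≈ -9.5156e+5)
(602836 + 804564)*(2191584 - 965748) + D = (602836 + 804564)*(2191584 - 965748) - 44868986164795295/47153279643 = 1407400*1225836 - 44868986164795295/47153279643 = 1725241586400 - 44868986164795295/47153279643 = 81350754106265980859905/47153279643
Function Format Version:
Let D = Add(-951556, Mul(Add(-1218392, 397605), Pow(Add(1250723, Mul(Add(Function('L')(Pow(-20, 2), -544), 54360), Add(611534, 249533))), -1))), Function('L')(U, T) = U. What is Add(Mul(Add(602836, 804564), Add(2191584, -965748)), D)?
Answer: Rational(81350754106265980859905, 47153279643) ≈ 1.7252e+12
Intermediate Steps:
D = Rational(-44868986164795295, 47153279643) (D = Add(-951556, Mul(Add(-1218392, 397605), Pow(Add(1250723, Mul(Add(Pow(-20, 2), 54360), Add(611534, 249533))), -1))) = Add(-951556, Mul(-820787, Pow(Add(1250723, Mul(Add(400, 54360), 861067)), -1))) = Add(-951556, Mul(-820787, Pow(Add(1250723, Mul(54760, 861067)), -1))) = Add(-951556, Mul(-820787, Pow(Add(1250723, 47152028920), -1))) = Add(-951556, Mul(-820787, Pow(47153279643, -1))) = Add(-951556, Mul(-820787, Rational(1, 47153279643))) = Add(-951556, Rational(-820787, 47153279643)) = Rational(-44868986164795295, 47153279643) ≈ -9.5156e+5)
Add(Mul(Add(602836, 804564), Add(2191584, -965748)), D) = Add(Mul(Add(602836, 804564), Add(2191584, -965748)), Rational(-44868986164795295, 47153279643)) = Add(Mul(1407400, 1225836), Rational(-44868986164795295, 47153279643)) = Add(1725241586400, Rational(-44868986164795295, 47153279643)) = Rational(81350754106265980859905, 47153279643)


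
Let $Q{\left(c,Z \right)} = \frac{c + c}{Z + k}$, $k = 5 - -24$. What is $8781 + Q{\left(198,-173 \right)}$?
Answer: $\frac{35113}{4} \approx 8778.3$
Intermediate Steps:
$k = 29$ ($k = 5 + 24 = 29$)
$Q{\left(c,Z \right)} = \frac{2 c}{29 + Z}$ ($Q{\left(c,Z \right)} = \frac{c + c}{Z + 29} = \frac{2 c}{29 + Z}$)
$8781 + Q{\left(198,-173 \right)} = 8781 + 2 \cdot 198 \frac{1}{29 - 173} = 8781 + 2 \cdot 198 \frac{1}{-144} = 8781 + 2 \cdot 198 \left(- \frac{1}{144}\right) = 8781 - \frac{11}{4} = \frac{35113}{4}$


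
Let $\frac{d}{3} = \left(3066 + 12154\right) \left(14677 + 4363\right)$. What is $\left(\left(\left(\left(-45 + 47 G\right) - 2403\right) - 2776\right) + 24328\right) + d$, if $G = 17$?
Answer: $869386303$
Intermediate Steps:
$d = 869366400$ ($d = 3 \left(3066 + 12154\right) \left(14677 + 4363\right) = 3 \cdot 15220 \cdot 19040 = 3 \cdot 289788800 = 869366400$)
$\left(\left(\left(\left(-45 + 47 G\right) - 2403\right) - 2776\right) + 24328\right) + d = \left(\left(\left(\left(-45 + 47 \cdot 17\right) - 2403\right) - 2776\right) + 24328\right) + 869366400 = \left(\left(\left(\left(-45 + 799\right) - 2403\right) - 2776\right) + 24328\right) + 869366400 = \left(\left(\left(754 - 2403\right) - 2776\right) + 24328\right) + 869366400 = \left(\left(-1649 - 2776\right) + 24328\right) + 869366400 = \left(-4425 + 24328\right) + 869366400 = 19903 + 869366400 = 869386303$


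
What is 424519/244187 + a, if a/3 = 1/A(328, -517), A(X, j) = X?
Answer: 139974793/80093336 ≈ 1.7476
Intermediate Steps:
a = 3/328 ≈ 0.0091463
424519/244187 + a = 424519/244187 + 3/328 = 139974793/80093336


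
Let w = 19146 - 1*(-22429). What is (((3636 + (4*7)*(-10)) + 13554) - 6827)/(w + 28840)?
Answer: 10083/70415 ≈ 0.14319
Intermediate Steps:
w = 41575 (w = 19146 + 22429 = 41575)
(((3636 + (4*7)*(-10)) + 13554) - 6827)/(w + 28840) = (((3636 + (4*7)*(-10)) + 13554) - 6827)/(41575 + 28840) = (((3636 + 28*(-10)) + 13554) - 6827)/70415 = (((3636 - 280) + 13554) - 6827)*(1/70415) = ((3356 + 13554) - 6827)*(1/70415) = (16910 - 6827)*(1/70415) = 10083*(1/70415) = 10083/70415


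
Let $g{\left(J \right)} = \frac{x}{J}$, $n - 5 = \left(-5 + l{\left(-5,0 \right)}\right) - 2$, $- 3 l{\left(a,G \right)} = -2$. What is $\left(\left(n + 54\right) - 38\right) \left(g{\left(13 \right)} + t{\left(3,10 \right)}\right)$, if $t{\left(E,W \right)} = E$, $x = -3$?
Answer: $\frac{528}{13} \approx 40.615$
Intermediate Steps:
$l{\left(a,G \right)} = \frac{2}{3}$ ($l{\left(a,G \right)} = \left(- \frac{1}{3}\right) \left(-2\right) = \frac{2}{3}$)
$n = - \frac{4}{3}$ ($n = 5 + \left(\left(-5 + \frac{2}{3}\right) - 2\right) = 5 - \frac{19}{3} = - \frac{4}{3} \approx -1.3333$)
$g{\left(J \right)} = - \frac{3}{J}$
$\left(\left(n + 54\right) - 38\right) \left(g{\left(13 \right)} + t{\left(3,10 \right)}\right) = \left(\left(- \frac{4}{3} + 54\right) - 38\right) \left(- \frac{3}{13} + 3\right) = \left(\frac{158}{3} - 38\right) \left(\left(-3\right) \frac{1}{13} + 3\right) = \frac{44 \left(- \frac{3}{13} + 3\right)}{3} = \frac{44}{3} \cdot \frac{36}{13} = \frac{528}{13}$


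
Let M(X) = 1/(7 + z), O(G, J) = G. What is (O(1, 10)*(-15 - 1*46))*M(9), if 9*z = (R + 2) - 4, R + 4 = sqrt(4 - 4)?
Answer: -183/19 ≈ -9.6316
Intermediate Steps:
R = -4 (R = -4 + sqrt(4 - 4) = -4 + sqrt(0) = -4 + 0 = -4)
z = -2/3 (z = ((-4 + 2) - 4)/9 = (-2 - 4)/9 = (1/9)*(-6) = -2/3 ≈ -0.66667)
M(X) = 3/19 (M(X) = 1/(7 - 2/3) = 1/(19/3) = 3/19)
(O(1, 10)*(-15 - 1*46))*M(9) = (1*(-15 - 1*46))*(3/19) = (1*(-15 - 46))*(3/19) = (1*(-61))*(3/19) = -61*3/19 = -183/19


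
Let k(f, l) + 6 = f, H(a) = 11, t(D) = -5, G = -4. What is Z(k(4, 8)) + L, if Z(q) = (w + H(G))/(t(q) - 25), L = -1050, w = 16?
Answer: -10509/10 ≈ -1050.9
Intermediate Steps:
k(f, l) = -6 + f
Z(q) = -9/10 (Z(q) = (16 + 11)/(-5 - 25) = 27/(-30) = 27*(-1/30) = -9/10)
Z(k(4, 8)) + L = -9/10 - 1050 = -10509/10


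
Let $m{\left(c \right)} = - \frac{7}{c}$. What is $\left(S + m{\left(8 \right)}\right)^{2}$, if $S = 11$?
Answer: $\frac{6561}{64} \approx 102.52$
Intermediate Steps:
$\left(S + m{\left(8 \right)}\right)^{2} = \left(11 - \frac{7}{8}\right)^{2} = \left(\frac{81}{8}\right)^{2} = \frac{6561}{64}$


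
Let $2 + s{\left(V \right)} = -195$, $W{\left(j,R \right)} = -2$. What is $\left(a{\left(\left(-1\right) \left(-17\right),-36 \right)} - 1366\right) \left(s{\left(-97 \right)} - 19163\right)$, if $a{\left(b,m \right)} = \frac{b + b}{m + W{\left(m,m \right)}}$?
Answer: $\frac{502798560}{19} \approx 2.6463 \cdot 10^{7}$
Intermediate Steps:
$s{\left(V \right)} = -197$ ($s{\left(V \right)} = -2 - 195 = -197$)
$a{\left(b,m \right)} = \frac{2 b}{-2 + m}$ ($a{\left(b,m \right)} = \frac{b + b}{m - 2} = \frac{2 b}{-2 + m}$)
$\left(a{\left(\left(-1\right) \left(-17\right),-36 \right)} - 1366\right) \left(s{\left(-97 \right)} - 19163\right) = \left(\frac{2 \left(\left(-1\right) \left(-17\right)\right)}{-2 - 36} - 1366\right) \left(-197 - 19163\right) = \left(2 \cdot 17 \frac{1}{-38} - 1366\right) \left(-19360\right) = \left(2 \cdot 17 \left(- \frac{1}{38}\right) - 1366\right) \left(-19360\right) = \left(- \frac{17}{19} - 1366\right) \left(-19360\right) = \left(- \frac{25971}{19}\right) \left(-19360\right) = \frac{502798560}{19}$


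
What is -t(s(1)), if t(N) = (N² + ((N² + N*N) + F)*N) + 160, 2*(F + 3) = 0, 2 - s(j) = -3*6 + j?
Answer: -14182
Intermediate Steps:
s(j) = 20 - j (s(j) = 2 - (-3*6 + j) = 2 - (-18 + j) = 2 + (18 - j) = 20 - j)
F = -3 (F = -3 + (½)*0 = -3 + 0 = -3)
t(N) = 160 + N² + N*(-3 + 2*N²) (t(N) = (N² + ((N² + N*N) - 3)*N) + 160 = (N² + ((N² + N²) - 3)*N) + 160 = (N² + (2*N² - 3)*N) + 160 = (N² + (-3 + 2*N²)*N) + 160 = (N² + N*(-3 + 2*N²)) + 160 = 160 + N² + N*(-3 + 2*N²))
-t(s(1)) = -(160 + (20 - 1*1)² - 3*(20 - 1*1) + 2*(20 - 1*1)³) = -(160 + (20 - 1)² - 3*(20 - 1) + 2*(20 - 1)³) = -(160 + 19² - 3*19 + 2*19³) = -(160 + 361 - 57 + 2*6859) = -(160 + 361 - 57 + 13718) = -1*14182 = -14182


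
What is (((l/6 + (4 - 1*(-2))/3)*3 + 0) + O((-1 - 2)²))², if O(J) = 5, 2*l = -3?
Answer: 1681/16 ≈ 105.06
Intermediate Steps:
l = -3/2 (l = (½)*(-3) = -3/2 ≈ -1.5000)
(((l/6 + (4 - 1*(-2))/3)*3 + 0) + O((-1 - 2)²))² = (((-3/2/6 + (4 - 1*(-2))/3)*3 + 0) + 5)² = (((-3/2*⅙ + (4 + 2)*(⅓))*3 + 0) + 5)² = (((-¼ + 6*(⅓))*3 + 0) + 5)² = (((-¼ + 2)*3 + 0) + 5)² = (((7/4)*3 + 0) + 5)² = ((21/4 + 0) + 5)² = (21/4 + 5)² = (41/4)² = 1681/16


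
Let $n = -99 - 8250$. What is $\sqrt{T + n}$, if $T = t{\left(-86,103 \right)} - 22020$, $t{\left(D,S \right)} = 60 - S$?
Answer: $2 i \sqrt{7603} \approx 174.39 i$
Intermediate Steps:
$n = -8349$ ($n = -99 - 8250 = -8349$)
$T = -22063$ ($T = \left(60 - 103\right) - 22020 = -43 - 22020 = -22063$)
$\sqrt{T + n} = \sqrt{-22063 - 8349} = \sqrt{-30412} = 2 i \sqrt{7603}$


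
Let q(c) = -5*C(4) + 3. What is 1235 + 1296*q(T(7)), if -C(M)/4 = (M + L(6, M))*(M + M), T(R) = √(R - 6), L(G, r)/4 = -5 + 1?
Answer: -2483197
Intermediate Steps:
L(G, r) = -16 (L(G, r) = 4*(-5 + 1) = 4*(-4) = -16)
T(R) = √(-6 + R)
C(M) = -8*M*(-16 + M) (C(M) = -4*(M - 16)*(M + M) = -4*(-16 + M)*2*M = -8*M*(-16 + M))
q(c) = -1917 (q(c) = -40*4*(16 - 1*4) + 3 = -40*4*(16 - 4) + 3 = -40*4*12 + 3 = -5*384 + 3 = -1920 + 3 = -1917)
1235 + 1296*q(T(7)) = 1235 + 1296*(-1917) = 1235 - 2484432 = -2483197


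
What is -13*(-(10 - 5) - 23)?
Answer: 364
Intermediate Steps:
-13*(-(10 - 5) - 23) = -13*(-1*5 - 23) = -13*(-5 - 23) = -13*(-28) = 364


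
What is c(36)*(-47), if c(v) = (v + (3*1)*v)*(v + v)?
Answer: -487296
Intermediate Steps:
c(v) = 8*v**2 (c(v) = (v + 3*v)*(2*v) = (4*v)*(2*v) = 8*v**2)
c(36)*(-47) = (8*36**2)*(-47) = (8*1296)*(-47) = 10368*(-47) = -487296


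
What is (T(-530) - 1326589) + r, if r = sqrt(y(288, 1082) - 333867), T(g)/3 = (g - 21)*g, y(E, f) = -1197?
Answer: -450499 + 2*I*sqrt(83766) ≈ -4.505e+5 + 578.85*I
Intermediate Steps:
T(g) = 3*g*(-21 + g) (T(g) = 3*((g - 21)*g) = 3*((-21 + g)*g) = 3*(g*(-21 + g)) = 3*g*(-21 + g))
r = 2*I*sqrt(83766) (r = sqrt(-1197 - 333867) = sqrt(-335064) = 2*I*sqrt(83766) ≈ 578.85*I)
(T(-530) - 1326589) + r = (3*(-530)*(-21 - 530) - 1326589) + 2*I*sqrt(83766) = (3*(-530)*(-551) - 1326589) + 2*I*sqrt(83766) = (876090 - 1326589) + 2*I*sqrt(83766) = -450499 + 2*I*sqrt(83766)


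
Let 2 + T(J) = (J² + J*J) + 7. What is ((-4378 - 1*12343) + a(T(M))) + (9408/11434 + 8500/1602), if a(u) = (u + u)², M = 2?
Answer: -73447076111/4579317 ≈ -16039.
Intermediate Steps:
T(J) = 5 + 2*J² (T(J) = -2 + ((J² + J*J) + 7) = -2 + ((J² + J²) + 7) = -2 + (2*J² + 7) = -2 + (7 + 2*J²) = 5 + 2*J²)
a(u) = 4*u² (a(u) = (2*u)² = 4*u²)
((-4378 - 1*12343) + a(T(M))) + (9408/11434 + 8500/1602) = ((-4378 - 1*12343) + 4*(5 + 2*2²)²) + (9408/11434 + 8500/1602) = ((-4378 - 12343) + 4*(5 + 2*4)²) + (9408*(1/11434) + 8500*(1/1602)) = (-16721 + 4*(5 + 8)²) + (4704/5717 + 4250/801) = (-16721 + 4*13²) + 28065154/4579317 = (-16721 + 4*169) + 28065154/4579317 = (-16721 + 676) + 28065154/4579317 = -16045 + 28065154/4579317 = -73447076111/4579317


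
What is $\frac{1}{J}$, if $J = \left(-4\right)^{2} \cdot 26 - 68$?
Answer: $\frac{1}{348} \approx 0.0028736$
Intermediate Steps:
$J = 348$ ($J = 16 \cdot 26 - 68 = 416 - 68 = 348$)
$\frac{1}{J} = \frac{1}{348}$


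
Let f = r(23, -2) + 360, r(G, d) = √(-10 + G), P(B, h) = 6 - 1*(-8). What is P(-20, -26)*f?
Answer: 5040 + 14*√13 ≈ 5090.5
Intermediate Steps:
P(B, h) = 14 (P(B, h) = 6 + 8 = 14)
f = 360 + √13 (f = √(-10 + 23) + 360 = √13 + 360 = 360 + √13 ≈ 363.61)
P(-20, -26)*f = 14*(360 + √13) = 5040 + 14*√13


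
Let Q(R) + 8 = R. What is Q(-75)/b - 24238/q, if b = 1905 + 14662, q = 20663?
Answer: -403265975/342323921 ≈ -1.1780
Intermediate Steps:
b = 16567
Q(R) = -8 + R
Q(-75)/b - 24238/q = (-8 - 75)/16567 - 24238/20663 = -83*1/16567 - 24238*1/20663 = -83/16567 - 24238/20663 = -403265975/342323921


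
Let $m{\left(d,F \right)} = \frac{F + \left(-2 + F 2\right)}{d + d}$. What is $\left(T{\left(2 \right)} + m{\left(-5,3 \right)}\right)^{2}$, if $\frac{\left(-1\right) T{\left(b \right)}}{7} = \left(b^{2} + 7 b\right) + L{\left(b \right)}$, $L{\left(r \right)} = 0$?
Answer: $\frac{1605289}{100} \approx 16053.0$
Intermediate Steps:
$m{\left(d,F \right)} = \frac{-2 + 3 F}{2 d}$ ($m{\left(d,F \right)} = \frac{F + \left(-2 + 2 F\right)}{2 d} = \left(-2 + 3 F\right) \frac{1}{2 d} = \frac{-2 + 3 F}{2 d}$)
$T{\left(b \right)} = - 49 b - 7 b^{2}$ ($T{\left(b \right)} = - 7 \left(\left(b^{2} + 7 b\right) + 0\right) = - 7 \left(b^{2} + 7 b\right) = - 49 b - 7 b^{2}$)
$\left(T{\left(2 \right)} + m{\left(-5,3 \right)}\right)^{2} = \left(7 \cdot 2 \left(-7 - 2\right) + \frac{-2 + 3 \cdot 3}{2 \left(-5\right)}\right)^{2} = \left(7 \cdot 2 \left(-7 - 2\right) + \frac{1}{2} \left(- \frac{1}{5}\right) \left(-2 + 9\right)\right)^{2} = \left(7 \cdot 2 \left(-9\right) + \frac{1}{2} \left(- \frac{1}{5}\right) 7\right)^{2} = \left(-126 - \frac{7}{10}\right)^{2} = \left(- \frac{1267}{10}\right)^{2} = \frac{1605289}{100}$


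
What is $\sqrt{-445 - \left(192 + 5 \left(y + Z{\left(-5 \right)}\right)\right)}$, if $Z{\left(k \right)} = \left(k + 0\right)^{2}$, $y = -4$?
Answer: $i \sqrt{742} \approx 27.24 i$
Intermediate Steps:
$Z{\left(k \right)} = k^{2}$
$\sqrt{-445 - \left(192 + 5 \left(y + Z{\left(-5 \right)}\right)\right)} = \sqrt{-445 - \left(192 + 5 \left(-4 + \left(-5\right)^{2}\right)\right)} = \sqrt{-445 - \left(192 + 5 \left(-4 + 25\right)\right)} = \sqrt{-445 - 297} = \sqrt{-742} = i \sqrt{742}$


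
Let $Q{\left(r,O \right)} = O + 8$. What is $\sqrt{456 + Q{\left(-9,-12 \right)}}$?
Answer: $2 \sqrt{113} \approx 21.26$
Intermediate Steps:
$Q{\left(r,O \right)} = 8 + O$
$\sqrt{456 + Q{\left(-9,-12 \right)}} = \sqrt{456 + \left(8 - 12\right)} = \sqrt{456 - 4} = \sqrt{452} = 2 \sqrt{113}$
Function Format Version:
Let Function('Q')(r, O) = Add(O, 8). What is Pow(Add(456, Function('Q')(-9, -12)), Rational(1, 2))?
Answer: Mul(2, Pow(113, Rational(1, 2))) ≈ 21.260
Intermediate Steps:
Function('Q')(r, O) = Add(8, O)
Pow(Add(456, Function('Q')(-9, -12)), Rational(1, 2)) = Pow(Add(456, Add(8, -12)), Rational(1, 2)) = Pow(Add(456, -4), Rational(1, 2)) = Pow(452, Rational(1, 2)) = Mul(2, Pow(113, Rational(1, 2)))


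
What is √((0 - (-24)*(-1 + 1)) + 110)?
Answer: √110 ≈ 10.488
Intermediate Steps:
√((0 - (-24)*(-1 + 1)) + 110) = √((0 - (-24)*0) + 110) = √((0 - 8*0) + 110) = √((0 + 0) + 110) = √(0 + 110) = √110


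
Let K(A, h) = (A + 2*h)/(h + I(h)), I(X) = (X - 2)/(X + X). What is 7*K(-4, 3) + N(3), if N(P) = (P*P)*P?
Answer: 597/19 ≈ 31.421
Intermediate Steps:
I(X) = (-2 + X)/(2*X) (I(X) = (-2 + X)/((2*X)) = (-2 + X)*(1/(2*X)) = (-2 + X)/(2*X))
N(P) = P**3 (N(P) = P**2*P = P**3)
K(A, h) = (A + 2*h)/(h + (-2 + h)/(2*h))
7*K(-4, 3) + N(3) = 7*(2*3*(-4 + 2*3)/(-2 + 3 + 2*3**2)) + 3**3 = 7*(2*3*(-4 + 6)/(-2 + 3 + 2*9)) + 27 = 7*(2*3*2/(-2 + 3 + 18)) + 27 = 7*(2*3*2/19) + 27 = 7*(2*3*(1/19)*2) + 27 = 7*(12/19) + 27 = 84/19 + 27 = 597/19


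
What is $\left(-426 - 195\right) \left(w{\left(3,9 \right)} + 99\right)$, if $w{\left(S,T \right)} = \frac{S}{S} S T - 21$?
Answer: $-65205$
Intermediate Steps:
$w{\left(S,T \right)} = -21 + S T$ ($w{\left(S,T \right)} = 1 S T - 21 = S T - 21 = -21 + S T$)
$\left(-426 - 195\right) \left(w{\left(3,9 \right)} + 99\right) = \left(-426 - 195\right) \left(\left(-21 + 3 \cdot 9\right) + 99\right) = - 621 \left(\left(-21 + 27\right) + 99\right) = - 621 \left(6 + 99\right) = \left(-621\right) 105 = -65205$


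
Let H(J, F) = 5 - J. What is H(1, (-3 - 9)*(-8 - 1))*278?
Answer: 1112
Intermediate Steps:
H(1, (-3 - 9)*(-8 - 1))*278 = (5 - 1*1)*278 = (5 - 1)*278 = 4*278 = 1112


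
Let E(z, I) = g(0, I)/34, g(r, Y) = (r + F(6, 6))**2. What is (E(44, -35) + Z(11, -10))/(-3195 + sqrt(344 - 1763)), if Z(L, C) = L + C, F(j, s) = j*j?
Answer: -101175/8264788 - 95*I*sqrt(1419)/24794364 ≈ -0.012242 - 0.00014433*I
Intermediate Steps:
F(j, s) = j**2
Z(L, C) = C + L
g(r, Y) = (36 + r)**2 (g(r, Y) = (r + 6**2)**2 = (r + 36)**2 = (36 + r)**2)
E(z, I) = 648/17 (E(z, I) = (36 + 0)**2/34 = 36**2*(1/34) = 1296*(1/34) = 648/17)
(E(44, -35) + Z(11, -10))/(-3195 + sqrt(344 - 1763)) = (648/17 + (-10 + 11))/(-3195 + sqrt(344 - 1763)) = (648/17 + 1)/(-3195 + sqrt(-1419)) = 665/(17*(-3195 + I*sqrt(1419)))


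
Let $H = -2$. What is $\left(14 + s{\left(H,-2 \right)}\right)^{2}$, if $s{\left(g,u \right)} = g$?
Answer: $144$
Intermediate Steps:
$\left(14 + s{\left(H,-2 \right)}\right)^{2} = \left(14 - 2\right)^{2} = 12^{2} = 144$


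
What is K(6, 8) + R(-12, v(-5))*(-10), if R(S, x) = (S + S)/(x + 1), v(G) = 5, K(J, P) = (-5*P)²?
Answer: 1640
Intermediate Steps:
K(J, P) = 25*P²
R(S, x) = 2*S/(1 + x) (R(S, x) = (2*S)/(1 + x) = 2*S/(1 + x))
K(6, 8) + R(-12, v(-5))*(-10) = 25*8² + (2*(-12)/(1 + 5))*(-10) = 25*64 + (2*(-12)/6)*(-10) = 1600 + (2*(-12)*(⅙))*(-10) = 1600 - 4*(-10) = 1600 + 40 = 1640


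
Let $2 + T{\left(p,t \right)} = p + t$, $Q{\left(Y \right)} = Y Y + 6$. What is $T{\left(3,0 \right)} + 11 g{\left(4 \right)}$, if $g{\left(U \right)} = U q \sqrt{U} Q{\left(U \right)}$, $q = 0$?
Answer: $1$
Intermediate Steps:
$Q{\left(Y \right)} = 6 + Y^{2}$ ($Q{\left(Y \right)} = Y^{2} + 6 = 6 + Y^{2}$)
$T{\left(p,t \right)} = -2 + p + t$ ($T{\left(p,t \right)} = -2 + \left(p + t\right) = -2 + p + t$)
$g{\left(U \right)} = 0$ ($g{\left(U \right)} = U 0 \sqrt{U} \left(6 + U^{2}\right) = U 0 \left(6 + U^{2}\right) = 0 \left(6 + U^{2}\right) = 0$)
$T{\left(3,0 \right)} + 11 g{\left(4 \right)} = \left(-2 + 3 + 0\right) + 11 \cdot 0 = 1 + 0 = 1$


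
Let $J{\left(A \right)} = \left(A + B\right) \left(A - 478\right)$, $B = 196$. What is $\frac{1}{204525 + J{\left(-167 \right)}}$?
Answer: $\frac{1}{185820} \approx 5.3816 \cdot 10^{-6}$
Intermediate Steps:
$J{\left(A \right)} = \left(-478 + A\right) \left(196 + A\right)$ ($J{\left(A \right)} = \left(A + 196\right) \left(A - 478\right) = \left(196 + A\right) \left(-478 + A\right) = \left(-478 + A\right) \left(196 + A\right)$)
$\frac{1}{204525 + J{\left(-167 \right)}} = \frac{1}{204525 - \left(46594 - 27889\right)} = \frac{1}{204525 + \left(-93688 + 27889 + 47094\right)} = \frac{1}{204525 - 18705} = \frac{1}{185820}$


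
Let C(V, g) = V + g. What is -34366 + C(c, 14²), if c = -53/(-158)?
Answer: -5398807/158 ≈ -34170.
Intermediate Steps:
c = 53/158 (c = -53*(-1/158) = 53/158 ≈ 0.33544)
-34366 + C(c, 14²) = -34366 + (53/158 + 14²) = -34366 + (53/158 + 196) = -34366 + 31021/158 = -5398807/158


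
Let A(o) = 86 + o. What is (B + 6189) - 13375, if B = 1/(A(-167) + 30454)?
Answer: -218260377/30373 ≈ -7186.0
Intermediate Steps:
B = 1/30373 (B = 1/((86 - 167) + 30454) = 1/(-81 + 30454) = 1/30373 ≈ 3.2924e-5)
(B + 6189) - 13375 = (1/30373 + 6189) - 13375 = 187978498/30373 - 13375 = -218260377/30373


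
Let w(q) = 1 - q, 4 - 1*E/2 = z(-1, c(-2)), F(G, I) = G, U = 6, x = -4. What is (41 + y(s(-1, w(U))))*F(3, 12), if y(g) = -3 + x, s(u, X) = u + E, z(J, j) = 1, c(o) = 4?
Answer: 102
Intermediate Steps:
E = 6 (E = 8 - 2*1 = 8 - 2 = 6)
s(u, X) = 6 + u (s(u, X) = u + 6 = 6 + u)
y(g) = -7 (y(g) = -3 - 4 = -7)
(41 + y(s(-1, w(U))))*F(3, 12) = (41 - 7)*3 = 34*3 = 102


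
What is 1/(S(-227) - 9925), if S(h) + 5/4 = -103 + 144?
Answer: -4/39541 ≈ -0.00010116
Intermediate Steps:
S(h) = 159/4 (S(h) = -5/4 + (-103 + 144) = -5/4 + 41 = 159/4)
1/(S(-227) - 9925) = 1/(159/4 - 9925) = 1/(-39541/4) = -4/39541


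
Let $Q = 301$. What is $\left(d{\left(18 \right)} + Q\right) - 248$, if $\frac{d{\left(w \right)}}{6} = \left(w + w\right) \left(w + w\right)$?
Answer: $7829$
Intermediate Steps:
$d{\left(w \right)} = 24 w^{2}$ ($d{\left(w \right)} = 6 \left(w + w\right) \left(w + w\right) = 6 \cdot 2 w 2 w = 6 \cdot 4 w^{2} = 24 w^{2}$)
$\left(d{\left(18 \right)} + Q\right) - 248 = \left(24 \cdot 18^{2} + 301\right) - 248 = \left(24 \cdot 324 + 301\right) - 248 = \left(7776 + 301\right) - 248 = 8077 - 248 = 7829$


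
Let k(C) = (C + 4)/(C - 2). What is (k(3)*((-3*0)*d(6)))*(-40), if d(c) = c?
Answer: 0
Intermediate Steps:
k(C) = (4 + C)/(-2 + C)
(k(3)*((-3*0)*d(6)))*(-40) = (((4 + 3)/(-2 + 3))*(-3*0*6))*(-40) = ((7/1)*(0*6))*(-40) = ((1*7)*0)*(-40) = (7*0)*(-40) = 0*(-40) = 0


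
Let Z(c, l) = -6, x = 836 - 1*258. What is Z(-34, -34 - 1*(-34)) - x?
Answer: -584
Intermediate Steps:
x = 578 (x = 836 - 258 = 578)
Z(-34, -34 - 1*(-34)) - x = -6 - 1*578 = -6 - 578 = -584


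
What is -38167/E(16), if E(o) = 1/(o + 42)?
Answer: -2213686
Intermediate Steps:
E(o) = 1/(42 + o)
-38167/E(16) = -38167/(1/(42 + 16)) = -38167/(1/58) = -38167/1/58 = -38167*58 = -2213686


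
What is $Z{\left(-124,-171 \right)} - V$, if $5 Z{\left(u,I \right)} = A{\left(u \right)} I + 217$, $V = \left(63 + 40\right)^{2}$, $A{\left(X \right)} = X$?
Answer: $- \frac{31624}{5} \approx -6324.8$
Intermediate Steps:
$V = 10609$ ($V = 103^{2} = 10609$)
$Z{\left(u,I \right)} = \frac{217}{5} + \frac{I u}{5}$ ($Z{\left(u,I \right)} = \frac{u I + 217}{5} = \frac{I u + 217}{5} = \frac{217 + I u}{5} = \frac{217}{5} + \frac{I u}{5}$)
$Z{\left(-124,-171 \right)} - V = \left(\frac{217}{5} + \frac{1}{5} \left(-171\right) \left(-124\right)\right) - 10609 = \left(\frac{217}{5} + \frac{21204}{5}\right) - 10609 = \frac{21421}{5} - 10609 = - \frac{31624}{5}$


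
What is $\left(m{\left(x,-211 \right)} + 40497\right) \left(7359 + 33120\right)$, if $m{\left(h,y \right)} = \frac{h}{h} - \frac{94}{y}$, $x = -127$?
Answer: $\frac{345900017388}{211} \approx 1.6393 \cdot 10^{9}$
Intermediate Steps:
$m{\left(h,y \right)} = 1 - \frac{94}{y}$
$\left(m{\left(x,-211 \right)} + 40497\right) \left(7359 + 33120\right) = \left(\frac{-94 - 211}{-211} + 40497\right) \left(7359 + 33120\right) = \left(\left(- \frac{1}{211}\right) \left(-305\right) + 40497\right) 40479 = \left(\frac{305}{211} + 40497\right) 40479 = \frac{8545172}{211} \cdot 40479 = \frac{345900017388}{211}$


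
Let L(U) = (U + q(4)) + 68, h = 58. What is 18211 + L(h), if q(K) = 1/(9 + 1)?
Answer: 183371/10 ≈ 18337.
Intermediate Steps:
q(K) = 1/10
L(U) = 681/10 + U (L(U) = (U + 1/10) + 68 = (1/10 + U) + 68 = 681/10 + U)
18211 + L(h) = 18211 + (681/10 + 58) = 18211 + 1261/10 = 183371/10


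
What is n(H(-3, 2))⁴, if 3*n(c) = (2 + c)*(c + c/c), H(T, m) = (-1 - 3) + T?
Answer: 10000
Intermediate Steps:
H(T, m) = -4 + T
n(c) = (1 + c)*(2 + c)/3 (n(c) = ((2 + c)*(c + c/c))/3 = ((2 + c)*(c + 1))/3 = ((2 + c)*(1 + c))/3 = ((1 + c)*(2 + c))/3 = (1 + c)*(2 + c)/3)
n(H(-3, 2))⁴ = (⅔ + (-4 - 3) + (-4 - 3)²/3)⁴ = (⅔ - 7 + (⅓)*(-7)²)⁴ = (⅔ - 7 + (⅓)*49)⁴ = (⅔ - 7 + 49/3)⁴ = 10⁴ = 10000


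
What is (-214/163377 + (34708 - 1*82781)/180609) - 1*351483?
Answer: -3457114036683422/9835785531 ≈ -3.5148e+5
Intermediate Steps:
(-214/163377 + (34708 - 1*82781)/180609) - 1*351483 = (-214*1/163377 + (34708 - 82781)*(1/180609)) - 351483 = (-214/163377 - 48073*1/180609) - 351483 = (-214/163377 - 48073/180609) - 351483 = -2630890949/9835785531 - 351483 = -3457114036683422/9835785531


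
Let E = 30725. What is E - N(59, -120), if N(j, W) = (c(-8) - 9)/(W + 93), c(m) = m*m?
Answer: 829630/27 ≈ 30727.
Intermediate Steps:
c(m) = m**2
N(j, W) = 55/(93 + W) (N(j, W) = ((-8)**2 - 9)/(W + 93) = (64 - 9)/(93 + W) = 55/(93 + W))
E - N(59, -120) = 30725 - 55/(93 - 120) = 30725 - 55/(-27) = 30725 - 55*(-1)/27 = 30725 - 1*(-55/27) = 30725 + 55/27 = 829630/27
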